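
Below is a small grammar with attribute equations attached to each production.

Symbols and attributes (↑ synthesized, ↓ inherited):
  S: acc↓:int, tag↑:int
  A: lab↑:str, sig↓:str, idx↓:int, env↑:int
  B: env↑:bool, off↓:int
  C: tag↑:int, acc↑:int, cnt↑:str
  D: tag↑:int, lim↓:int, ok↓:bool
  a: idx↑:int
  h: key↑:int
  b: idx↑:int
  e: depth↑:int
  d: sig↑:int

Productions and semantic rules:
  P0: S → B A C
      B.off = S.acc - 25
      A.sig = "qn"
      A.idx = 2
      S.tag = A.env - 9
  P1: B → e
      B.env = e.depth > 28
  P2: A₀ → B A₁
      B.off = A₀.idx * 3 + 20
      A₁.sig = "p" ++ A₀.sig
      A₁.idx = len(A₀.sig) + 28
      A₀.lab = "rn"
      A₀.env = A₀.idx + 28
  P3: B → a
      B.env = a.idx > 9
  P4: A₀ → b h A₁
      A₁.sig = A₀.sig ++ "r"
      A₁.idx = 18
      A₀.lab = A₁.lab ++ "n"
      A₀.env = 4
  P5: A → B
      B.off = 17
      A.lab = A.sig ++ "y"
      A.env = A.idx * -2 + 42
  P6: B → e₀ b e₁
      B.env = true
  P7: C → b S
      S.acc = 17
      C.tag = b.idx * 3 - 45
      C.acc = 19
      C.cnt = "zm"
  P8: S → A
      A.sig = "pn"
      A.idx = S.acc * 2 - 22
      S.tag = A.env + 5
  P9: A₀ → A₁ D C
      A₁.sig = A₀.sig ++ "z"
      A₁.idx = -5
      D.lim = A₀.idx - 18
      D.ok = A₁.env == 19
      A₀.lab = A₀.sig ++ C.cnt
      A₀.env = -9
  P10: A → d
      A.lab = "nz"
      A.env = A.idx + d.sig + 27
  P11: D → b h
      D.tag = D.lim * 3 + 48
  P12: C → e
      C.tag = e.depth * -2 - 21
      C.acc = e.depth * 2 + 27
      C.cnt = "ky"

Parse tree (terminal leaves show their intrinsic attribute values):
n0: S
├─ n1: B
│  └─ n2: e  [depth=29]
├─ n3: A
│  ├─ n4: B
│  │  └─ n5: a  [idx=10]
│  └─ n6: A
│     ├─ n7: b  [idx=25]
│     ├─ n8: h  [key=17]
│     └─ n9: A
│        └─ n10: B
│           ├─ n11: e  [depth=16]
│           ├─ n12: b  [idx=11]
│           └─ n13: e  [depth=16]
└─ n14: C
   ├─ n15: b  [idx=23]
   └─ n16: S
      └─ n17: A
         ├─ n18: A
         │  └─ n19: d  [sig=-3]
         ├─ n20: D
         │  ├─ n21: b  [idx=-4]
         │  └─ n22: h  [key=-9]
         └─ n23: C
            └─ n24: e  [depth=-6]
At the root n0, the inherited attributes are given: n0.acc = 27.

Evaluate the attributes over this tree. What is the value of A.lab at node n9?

1. n0.acc = 27  [given at root]
2. n1.off = 2  [S.acc - 25]
3. n2.depth = 29  [terminal]
4. n1.env = true  [e.depth > 28]
5. n3.sig = "qn"  ["qn"]
6. n3.idx = 2  [2]
7. n4.off = 26  [A₀.idx * 3 + 20]
8. n5.idx = 10  [terminal]
9. n4.env = true  [a.idx > 9]
10. n6.sig = "pqn"  ["p" ++ A₀.sig]
11. n6.idx = 30  [len(A₀.sig) + 28]
12. n7.idx = 25  [terminal]
13. n8.key = 17  [terminal]
14. n9.sig = "pqnr"  [A₀.sig ++ "r"]
15. n9.idx = 18  [18]
16. n10.off = 17  [17]
17. n11.depth = 16  [terminal]
18. n12.idx = 11  [terminal]
19. n13.depth = 16  [terminal]
20. n10.env = true  [true]
21. n9.lab = "pqnry"  [A.sig ++ "y"]
22. n9.env = 6  [A.idx * -2 + 42]
23. n6.lab = "pqnryn"  [A₁.lab ++ "n"]
24. n6.env = 4  [4]
25. n3.lab = "rn"  ["rn"]
26. n3.env = 30  [A₀.idx + 28]
27. n15.idx = 23  [terminal]
28. n16.acc = 17  [17]
29. n17.sig = "pn"  ["pn"]
30. n17.idx = 12  [S.acc * 2 - 22]
31. n18.sig = "pnz"  [A₀.sig ++ "z"]
32. n18.idx = -5  [-5]
33. n19.sig = -3  [terminal]
34. n18.lab = "nz"  ["nz"]
35. n18.env = 19  [A.idx + d.sig + 27]
36. n20.lim = -6  [A₀.idx - 18]
37. n20.ok = true  [A₁.env == 19]
38. n21.idx = -4  [terminal]
39. n22.key = -9  [terminal]
40. n20.tag = 30  [D.lim * 3 + 48]
41. n24.depth = -6  [terminal]
42. n23.tag = -9  [e.depth * -2 - 21]
43. n23.acc = 15  [e.depth * 2 + 27]
44. n23.cnt = "ky"  ["ky"]
45. n17.lab = "pnky"  [A₀.sig ++ C.cnt]
46. n17.env = -9  [-9]
47. n16.tag = -4  [A.env + 5]
48. n14.tag = 24  [b.idx * 3 - 45]
49. n14.acc = 19  [19]
50. n14.cnt = "zm"  ["zm"]
51. n0.tag = 21  [A.env - 9]

"pqnry"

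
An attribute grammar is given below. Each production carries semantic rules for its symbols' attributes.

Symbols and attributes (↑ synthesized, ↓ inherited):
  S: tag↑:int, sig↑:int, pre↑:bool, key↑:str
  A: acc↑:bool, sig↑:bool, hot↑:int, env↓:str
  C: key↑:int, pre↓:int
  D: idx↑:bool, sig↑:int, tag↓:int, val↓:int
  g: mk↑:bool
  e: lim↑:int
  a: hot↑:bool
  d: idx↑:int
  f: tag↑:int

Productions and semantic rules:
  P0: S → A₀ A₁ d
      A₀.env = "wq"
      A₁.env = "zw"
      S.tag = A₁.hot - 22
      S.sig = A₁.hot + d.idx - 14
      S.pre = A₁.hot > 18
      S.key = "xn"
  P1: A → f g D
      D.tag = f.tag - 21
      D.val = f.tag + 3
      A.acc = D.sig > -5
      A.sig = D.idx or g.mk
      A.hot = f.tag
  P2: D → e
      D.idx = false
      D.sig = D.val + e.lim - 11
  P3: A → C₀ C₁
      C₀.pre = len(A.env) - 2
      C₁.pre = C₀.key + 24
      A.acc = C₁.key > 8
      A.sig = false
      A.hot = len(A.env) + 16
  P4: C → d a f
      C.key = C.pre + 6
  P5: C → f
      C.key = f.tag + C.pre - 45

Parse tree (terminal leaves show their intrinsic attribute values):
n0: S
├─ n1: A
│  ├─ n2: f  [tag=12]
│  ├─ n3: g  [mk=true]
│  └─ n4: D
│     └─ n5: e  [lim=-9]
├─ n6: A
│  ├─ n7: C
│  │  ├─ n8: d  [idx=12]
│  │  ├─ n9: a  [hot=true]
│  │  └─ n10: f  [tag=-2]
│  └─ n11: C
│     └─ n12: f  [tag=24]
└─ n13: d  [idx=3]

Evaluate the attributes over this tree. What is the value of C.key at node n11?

1. n1.env = "wq"  ["wq"]
2. n2.tag = 12  [terminal]
3. n3.mk = true  [terminal]
4. n4.tag = -9  [f.tag - 21]
5. n4.val = 15  [f.tag + 3]
6. n5.lim = -9  [terminal]
7. n4.idx = false  [false]
8. n4.sig = -5  [D.val + e.lim - 11]
9. n1.acc = false  [D.sig > -5]
10. n1.sig = true  [D.idx or g.mk]
11. n1.hot = 12  [f.tag]
12. n6.env = "zw"  ["zw"]
13. n7.pre = 0  [len(A.env) - 2]
14. n8.idx = 12  [terminal]
15. n9.hot = true  [terminal]
16. n10.tag = -2  [terminal]
17. n7.key = 6  [C.pre + 6]
18. n11.pre = 30  [C₀.key + 24]
19. n12.tag = 24  [terminal]
20. n11.key = 9  [f.tag + C.pre - 45]
21. n6.acc = true  [C₁.key > 8]
22. n6.sig = false  [false]
23. n6.hot = 18  [len(A.env) + 16]
24. n13.idx = 3  [terminal]
25. n0.tag = -4  [A₁.hot - 22]
26. n0.sig = 7  [A₁.hot + d.idx - 14]
27. n0.pre = false  [A₁.hot > 18]
28. n0.key = "xn"  ["xn"]

9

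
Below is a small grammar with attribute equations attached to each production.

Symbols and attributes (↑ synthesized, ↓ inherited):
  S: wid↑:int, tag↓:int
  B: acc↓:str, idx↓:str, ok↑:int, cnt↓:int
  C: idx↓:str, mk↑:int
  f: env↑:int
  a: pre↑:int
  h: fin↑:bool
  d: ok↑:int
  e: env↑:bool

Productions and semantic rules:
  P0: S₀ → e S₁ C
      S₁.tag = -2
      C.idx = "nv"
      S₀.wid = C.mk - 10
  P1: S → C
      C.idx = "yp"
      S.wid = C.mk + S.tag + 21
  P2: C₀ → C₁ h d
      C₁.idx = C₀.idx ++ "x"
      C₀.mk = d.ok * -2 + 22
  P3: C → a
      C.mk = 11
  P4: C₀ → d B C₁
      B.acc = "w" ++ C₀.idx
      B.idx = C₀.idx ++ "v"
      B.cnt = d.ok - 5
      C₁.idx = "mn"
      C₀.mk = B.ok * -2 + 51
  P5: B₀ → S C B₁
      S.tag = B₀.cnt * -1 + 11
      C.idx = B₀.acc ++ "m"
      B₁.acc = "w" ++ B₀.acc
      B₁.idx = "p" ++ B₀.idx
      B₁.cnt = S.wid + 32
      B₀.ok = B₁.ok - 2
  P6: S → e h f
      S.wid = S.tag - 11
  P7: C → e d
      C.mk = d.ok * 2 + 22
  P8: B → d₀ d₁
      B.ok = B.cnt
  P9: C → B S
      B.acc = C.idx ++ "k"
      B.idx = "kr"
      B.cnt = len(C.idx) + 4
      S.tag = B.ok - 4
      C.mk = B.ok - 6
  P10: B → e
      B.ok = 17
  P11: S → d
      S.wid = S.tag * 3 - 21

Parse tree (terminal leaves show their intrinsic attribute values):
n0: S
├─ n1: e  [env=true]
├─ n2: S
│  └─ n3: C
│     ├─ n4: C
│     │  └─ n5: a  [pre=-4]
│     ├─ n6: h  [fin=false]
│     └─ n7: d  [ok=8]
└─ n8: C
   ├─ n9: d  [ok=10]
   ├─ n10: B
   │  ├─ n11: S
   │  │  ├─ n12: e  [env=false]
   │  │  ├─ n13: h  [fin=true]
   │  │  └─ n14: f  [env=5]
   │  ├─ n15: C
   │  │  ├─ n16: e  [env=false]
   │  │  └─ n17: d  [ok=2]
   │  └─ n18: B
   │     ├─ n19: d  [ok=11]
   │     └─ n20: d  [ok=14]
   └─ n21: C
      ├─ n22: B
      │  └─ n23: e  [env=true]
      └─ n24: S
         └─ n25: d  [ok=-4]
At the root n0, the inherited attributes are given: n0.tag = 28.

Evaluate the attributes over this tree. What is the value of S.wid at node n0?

-9

1. n0.tag = 28  [given at root]
2. n1.env = true  [terminal]
3. n2.tag = -2  [-2]
4. n3.idx = "yp"  ["yp"]
5. n4.idx = "ypx"  [C₀.idx ++ "x"]
6. n5.pre = -4  [terminal]
7. n4.mk = 11  [11]
8. n6.fin = false  [terminal]
9. n7.ok = 8  [terminal]
10. n3.mk = 6  [d.ok * -2 + 22]
11. n2.wid = 25  [C.mk + S.tag + 21]
12. n8.idx = "nv"  ["nv"]
13. n9.ok = 10  [terminal]
14. n10.acc = "wnv"  ["w" ++ C₀.idx]
15. n10.idx = "nvv"  [C₀.idx ++ "v"]
16. n10.cnt = 5  [d.ok - 5]
17. n11.tag = 6  [B₀.cnt * -1 + 11]
18. n12.env = false  [terminal]
19. n13.fin = true  [terminal]
20. n14.env = 5  [terminal]
21. n11.wid = -5  [S.tag - 11]
22. n15.idx = "wnvm"  [B₀.acc ++ "m"]
23. n16.env = false  [terminal]
24. n17.ok = 2  [terminal]
25. n15.mk = 26  [d.ok * 2 + 22]
26. n18.acc = "wwnv"  ["w" ++ B₀.acc]
27. n18.idx = "pnvv"  ["p" ++ B₀.idx]
28. n18.cnt = 27  [S.wid + 32]
29. n19.ok = 11  [terminal]
30. n20.ok = 14  [terminal]
31. n18.ok = 27  [B.cnt]
32. n10.ok = 25  [B₁.ok - 2]
33. n21.idx = "mn"  ["mn"]
34. n22.acc = "mnk"  [C.idx ++ "k"]
35. n22.idx = "kr"  ["kr"]
36. n22.cnt = 6  [len(C.idx) + 4]
37. n23.env = true  [terminal]
38. n22.ok = 17  [17]
39. n24.tag = 13  [B.ok - 4]
40. n25.ok = -4  [terminal]
41. n24.wid = 18  [S.tag * 3 - 21]
42. n21.mk = 11  [B.ok - 6]
43. n8.mk = 1  [B.ok * -2 + 51]
44. n0.wid = -9  [C.mk - 10]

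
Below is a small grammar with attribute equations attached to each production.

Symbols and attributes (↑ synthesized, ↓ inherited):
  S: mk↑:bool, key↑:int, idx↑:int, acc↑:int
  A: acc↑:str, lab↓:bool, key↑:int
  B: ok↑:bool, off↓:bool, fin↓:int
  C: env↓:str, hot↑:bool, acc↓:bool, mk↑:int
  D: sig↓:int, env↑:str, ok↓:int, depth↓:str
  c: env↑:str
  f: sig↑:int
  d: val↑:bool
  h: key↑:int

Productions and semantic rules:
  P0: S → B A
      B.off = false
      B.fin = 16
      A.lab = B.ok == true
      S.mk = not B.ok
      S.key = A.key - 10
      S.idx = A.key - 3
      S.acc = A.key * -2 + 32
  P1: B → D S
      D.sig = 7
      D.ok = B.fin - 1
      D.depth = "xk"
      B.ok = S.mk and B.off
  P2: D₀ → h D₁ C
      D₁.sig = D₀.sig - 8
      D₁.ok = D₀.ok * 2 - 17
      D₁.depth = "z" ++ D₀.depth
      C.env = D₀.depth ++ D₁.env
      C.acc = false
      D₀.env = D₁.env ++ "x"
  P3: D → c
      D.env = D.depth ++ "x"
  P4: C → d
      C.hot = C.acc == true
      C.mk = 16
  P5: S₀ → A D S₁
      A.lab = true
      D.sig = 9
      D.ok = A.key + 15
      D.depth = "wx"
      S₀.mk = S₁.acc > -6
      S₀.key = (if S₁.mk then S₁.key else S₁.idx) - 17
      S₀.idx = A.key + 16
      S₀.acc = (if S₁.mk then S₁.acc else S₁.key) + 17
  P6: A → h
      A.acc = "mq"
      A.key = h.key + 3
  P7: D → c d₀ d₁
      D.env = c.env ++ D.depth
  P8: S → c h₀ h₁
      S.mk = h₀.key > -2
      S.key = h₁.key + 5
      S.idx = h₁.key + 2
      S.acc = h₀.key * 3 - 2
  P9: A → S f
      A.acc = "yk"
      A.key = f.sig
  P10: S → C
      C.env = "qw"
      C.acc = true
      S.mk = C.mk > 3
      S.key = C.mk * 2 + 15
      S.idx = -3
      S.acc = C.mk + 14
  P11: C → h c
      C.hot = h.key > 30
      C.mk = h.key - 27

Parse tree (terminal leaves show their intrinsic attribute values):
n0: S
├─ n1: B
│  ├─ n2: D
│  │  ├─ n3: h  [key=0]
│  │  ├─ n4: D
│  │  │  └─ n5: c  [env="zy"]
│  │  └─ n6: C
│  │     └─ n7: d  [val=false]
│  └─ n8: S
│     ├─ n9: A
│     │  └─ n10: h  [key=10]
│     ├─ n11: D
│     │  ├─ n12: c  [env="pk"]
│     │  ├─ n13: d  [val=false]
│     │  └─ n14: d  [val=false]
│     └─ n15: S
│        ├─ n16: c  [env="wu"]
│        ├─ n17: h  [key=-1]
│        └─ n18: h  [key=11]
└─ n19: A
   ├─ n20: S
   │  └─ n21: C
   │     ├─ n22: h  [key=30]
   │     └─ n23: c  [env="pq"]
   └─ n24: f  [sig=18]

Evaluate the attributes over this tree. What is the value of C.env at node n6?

"xkzxkx"

1. n1.off = false  [false]
2. n1.fin = 16  [16]
3. n2.sig = 7  [7]
4. n2.ok = 15  [B.fin - 1]
5. n2.depth = "xk"  ["xk"]
6. n3.key = 0  [terminal]
7. n4.sig = -1  [D₀.sig - 8]
8. n4.ok = 13  [D₀.ok * 2 - 17]
9. n4.depth = "zxk"  ["z" ++ D₀.depth]
10. n5.env = "zy"  [terminal]
11. n4.env = "zxkx"  [D.depth ++ "x"]
12. n6.env = "xkzxkx"  [D₀.depth ++ D₁.env]
13. n6.acc = false  [false]
14. n7.val = false  [terminal]
15. n6.hot = false  [C.acc == true]
16. n6.mk = 16  [16]
17. n2.env = "zxkxx"  [D₁.env ++ "x"]
18. n9.lab = true  [true]
19. n10.key = 10  [terminal]
20. n9.acc = "mq"  ["mq"]
21. n9.key = 13  [h.key + 3]
22. n11.sig = 9  [9]
23. n11.ok = 28  [A.key + 15]
24. n11.depth = "wx"  ["wx"]
25. n12.env = "pk"  [terminal]
26. n13.val = false  [terminal]
27. n14.val = false  [terminal]
28. n11.env = "pkwx"  [c.env ++ D.depth]
29. n16.env = "wu"  [terminal]
30. n17.key = -1  [terminal]
31. n18.key = 11  [terminal]
32. n15.mk = true  [h₀.key > -2]
33. n15.key = 16  [h₁.key + 5]
34. n15.idx = 13  [h₁.key + 2]
35. n15.acc = -5  [h₀.key * 3 - 2]
36. n8.mk = true  [S₁.acc > -6]
37. n8.key = -1  [(if S₁.mk then S₁.key else S₁.idx) - 17]
38. n8.idx = 29  [A.key + 16]
39. n8.acc = 12  [(if S₁.mk then S₁.acc else S₁.key) + 17]
40. n1.ok = false  [S.mk and B.off]
41. n19.lab = false  [B.ok == true]
42. n21.env = "qw"  ["qw"]
43. n21.acc = true  [true]
44. n22.key = 30  [terminal]
45. n23.env = "pq"  [terminal]
46. n21.hot = false  [h.key > 30]
47. n21.mk = 3  [h.key - 27]
48. n20.mk = false  [C.mk > 3]
49. n20.key = 21  [C.mk * 2 + 15]
50. n20.idx = -3  [-3]
51. n20.acc = 17  [C.mk + 14]
52. n24.sig = 18  [terminal]
53. n19.acc = "yk"  ["yk"]
54. n19.key = 18  [f.sig]
55. n0.mk = true  [not B.ok]
56. n0.key = 8  [A.key - 10]
57. n0.idx = 15  [A.key - 3]
58. n0.acc = -4  [A.key * -2 + 32]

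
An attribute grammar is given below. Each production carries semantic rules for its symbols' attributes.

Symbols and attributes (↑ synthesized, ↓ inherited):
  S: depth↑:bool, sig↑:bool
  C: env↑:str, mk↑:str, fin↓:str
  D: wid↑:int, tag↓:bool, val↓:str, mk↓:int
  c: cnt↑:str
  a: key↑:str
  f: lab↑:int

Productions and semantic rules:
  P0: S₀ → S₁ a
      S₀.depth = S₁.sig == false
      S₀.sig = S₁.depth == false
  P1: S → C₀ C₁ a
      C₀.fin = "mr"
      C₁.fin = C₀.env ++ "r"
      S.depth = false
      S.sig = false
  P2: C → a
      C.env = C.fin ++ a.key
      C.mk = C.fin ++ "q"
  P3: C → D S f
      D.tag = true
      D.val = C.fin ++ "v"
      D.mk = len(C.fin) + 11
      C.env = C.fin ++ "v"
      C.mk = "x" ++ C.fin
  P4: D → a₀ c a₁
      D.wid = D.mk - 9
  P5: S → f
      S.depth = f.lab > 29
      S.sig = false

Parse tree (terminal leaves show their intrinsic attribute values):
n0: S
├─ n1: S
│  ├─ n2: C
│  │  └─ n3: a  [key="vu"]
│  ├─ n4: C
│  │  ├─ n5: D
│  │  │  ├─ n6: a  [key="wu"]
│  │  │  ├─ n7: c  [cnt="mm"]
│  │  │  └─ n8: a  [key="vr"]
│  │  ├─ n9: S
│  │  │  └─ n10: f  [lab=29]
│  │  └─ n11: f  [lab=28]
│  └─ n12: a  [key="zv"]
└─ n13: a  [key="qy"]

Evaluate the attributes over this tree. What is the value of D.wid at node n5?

1. n2.fin = "mr"  ["mr"]
2. n3.key = "vu"  [terminal]
3. n2.env = "mrvu"  [C.fin ++ a.key]
4. n2.mk = "mrq"  [C.fin ++ "q"]
5. n4.fin = "mrvur"  [C₀.env ++ "r"]
6. n5.tag = true  [true]
7. n5.val = "mrvurv"  [C.fin ++ "v"]
8. n5.mk = 16  [len(C.fin) + 11]
9. n6.key = "wu"  [terminal]
10. n7.cnt = "mm"  [terminal]
11. n8.key = "vr"  [terminal]
12. n5.wid = 7  [D.mk - 9]
13. n10.lab = 29  [terminal]
14. n9.depth = false  [f.lab > 29]
15. n9.sig = false  [false]
16. n11.lab = 28  [terminal]
17. n4.env = "mrvurv"  [C.fin ++ "v"]
18. n4.mk = "xmrvur"  ["x" ++ C.fin]
19. n12.key = "zv"  [terminal]
20. n1.depth = false  [false]
21. n1.sig = false  [false]
22. n13.key = "qy"  [terminal]
23. n0.depth = true  [S₁.sig == false]
24. n0.sig = true  [S₁.depth == false]

7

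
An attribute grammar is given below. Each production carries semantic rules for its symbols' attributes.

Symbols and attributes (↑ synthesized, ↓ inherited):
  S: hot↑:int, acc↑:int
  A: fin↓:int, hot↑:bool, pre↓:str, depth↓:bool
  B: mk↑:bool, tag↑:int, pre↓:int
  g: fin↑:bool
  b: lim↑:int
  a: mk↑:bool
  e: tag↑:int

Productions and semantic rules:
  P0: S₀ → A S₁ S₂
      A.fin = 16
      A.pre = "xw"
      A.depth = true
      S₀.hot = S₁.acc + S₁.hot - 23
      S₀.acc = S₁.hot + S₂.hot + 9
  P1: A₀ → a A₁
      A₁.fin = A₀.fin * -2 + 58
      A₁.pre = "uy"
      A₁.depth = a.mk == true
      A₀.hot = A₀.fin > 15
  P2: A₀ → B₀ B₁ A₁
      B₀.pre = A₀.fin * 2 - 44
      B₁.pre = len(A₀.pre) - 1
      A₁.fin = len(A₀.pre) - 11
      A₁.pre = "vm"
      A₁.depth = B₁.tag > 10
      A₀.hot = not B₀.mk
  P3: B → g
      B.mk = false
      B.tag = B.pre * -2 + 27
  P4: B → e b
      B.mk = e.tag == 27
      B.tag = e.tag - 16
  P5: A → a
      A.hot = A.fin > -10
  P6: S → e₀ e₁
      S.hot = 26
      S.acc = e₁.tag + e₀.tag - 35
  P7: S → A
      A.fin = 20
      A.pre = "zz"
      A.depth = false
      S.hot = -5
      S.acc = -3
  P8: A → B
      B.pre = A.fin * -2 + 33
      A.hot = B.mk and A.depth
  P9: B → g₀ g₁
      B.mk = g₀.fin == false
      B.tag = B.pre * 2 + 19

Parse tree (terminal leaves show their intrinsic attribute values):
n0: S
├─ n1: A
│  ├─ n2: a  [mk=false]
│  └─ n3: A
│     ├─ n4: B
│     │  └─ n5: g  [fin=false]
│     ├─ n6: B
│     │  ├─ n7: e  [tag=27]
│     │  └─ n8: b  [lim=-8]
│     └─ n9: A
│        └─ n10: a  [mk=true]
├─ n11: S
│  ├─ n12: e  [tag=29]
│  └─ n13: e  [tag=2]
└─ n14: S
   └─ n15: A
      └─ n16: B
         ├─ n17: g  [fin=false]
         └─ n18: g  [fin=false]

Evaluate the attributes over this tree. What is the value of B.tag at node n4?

11

1. n1.fin = 16  [16]
2. n1.pre = "xw"  ["xw"]
3. n1.depth = true  [true]
4. n2.mk = false  [terminal]
5. n3.fin = 26  [A₀.fin * -2 + 58]
6. n3.pre = "uy"  ["uy"]
7. n3.depth = false  [a.mk == true]
8. n4.pre = 8  [A₀.fin * 2 - 44]
9. n5.fin = false  [terminal]
10. n4.mk = false  [false]
11. n4.tag = 11  [B.pre * -2 + 27]
12. n6.pre = 1  [len(A₀.pre) - 1]
13. n7.tag = 27  [terminal]
14. n8.lim = -8  [terminal]
15. n6.mk = true  [e.tag == 27]
16. n6.tag = 11  [e.tag - 16]
17. n9.fin = -9  [len(A₀.pre) - 11]
18. n9.pre = "vm"  ["vm"]
19. n9.depth = true  [B₁.tag > 10]
20. n10.mk = true  [terminal]
21. n9.hot = true  [A.fin > -10]
22. n3.hot = true  [not B₀.mk]
23. n1.hot = true  [A₀.fin > 15]
24. n12.tag = 29  [terminal]
25. n13.tag = 2  [terminal]
26. n11.hot = 26  [26]
27. n11.acc = -4  [e₁.tag + e₀.tag - 35]
28. n15.fin = 20  [20]
29. n15.pre = "zz"  ["zz"]
30. n15.depth = false  [false]
31. n16.pre = -7  [A.fin * -2 + 33]
32. n17.fin = false  [terminal]
33. n18.fin = false  [terminal]
34. n16.mk = true  [g₀.fin == false]
35. n16.tag = 5  [B.pre * 2 + 19]
36. n15.hot = false  [B.mk and A.depth]
37. n14.hot = -5  [-5]
38. n14.acc = -3  [-3]
39. n0.hot = -1  [S₁.acc + S₁.hot - 23]
40. n0.acc = 30  [S₁.hot + S₂.hot + 9]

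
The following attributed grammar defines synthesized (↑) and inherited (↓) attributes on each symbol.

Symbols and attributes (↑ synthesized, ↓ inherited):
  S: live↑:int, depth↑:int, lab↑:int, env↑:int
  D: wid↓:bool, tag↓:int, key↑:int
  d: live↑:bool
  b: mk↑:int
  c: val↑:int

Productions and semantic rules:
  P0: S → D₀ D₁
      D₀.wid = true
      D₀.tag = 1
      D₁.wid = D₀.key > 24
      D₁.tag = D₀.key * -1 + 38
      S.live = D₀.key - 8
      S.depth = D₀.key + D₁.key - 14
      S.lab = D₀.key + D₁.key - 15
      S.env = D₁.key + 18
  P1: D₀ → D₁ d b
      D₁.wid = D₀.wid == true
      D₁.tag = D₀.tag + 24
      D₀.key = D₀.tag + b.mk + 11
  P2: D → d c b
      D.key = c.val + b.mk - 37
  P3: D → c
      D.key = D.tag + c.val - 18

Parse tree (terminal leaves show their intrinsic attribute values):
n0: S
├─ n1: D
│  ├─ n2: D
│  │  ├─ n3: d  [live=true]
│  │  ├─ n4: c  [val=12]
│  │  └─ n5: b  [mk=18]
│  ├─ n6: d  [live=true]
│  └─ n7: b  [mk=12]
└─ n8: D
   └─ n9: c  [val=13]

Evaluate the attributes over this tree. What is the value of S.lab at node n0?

18

1. n1.wid = true  [true]
2. n1.tag = 1  [1]
3. n2.wid = true  [D₀.wid == true]
4. n2.tag = 25  [D₀.tag + 24]
5. n3.live = true  [terminal]
6. n4.val = 12  [terminal]
7. n5.mk = 18  [terminal]
8. n2.key = -7  [c.val + b.mk - 37]
9. n6.live = true  [terminal]
10. n7.mk = 12  [terminal]
11. n1.key = 24  [D₀.tag + b.mk + 11]
12. n8.wid = false  [D₀.key > 24]
13. n8.tag = 14  [D₀.key * -1 + 38]
14. n9.val = 13  [terminal]
15. n8.key = 9  [D.tag + c.val - 18]
16. n0.live = 16  [D₀.key - 8]
17. n0.depth = 19  [D₀.key + D₁.key - 14]
18. n0.lab = 18  [D₀.key + D₁.key - 15]
19. n0.env = 27  [D₁.key + 18]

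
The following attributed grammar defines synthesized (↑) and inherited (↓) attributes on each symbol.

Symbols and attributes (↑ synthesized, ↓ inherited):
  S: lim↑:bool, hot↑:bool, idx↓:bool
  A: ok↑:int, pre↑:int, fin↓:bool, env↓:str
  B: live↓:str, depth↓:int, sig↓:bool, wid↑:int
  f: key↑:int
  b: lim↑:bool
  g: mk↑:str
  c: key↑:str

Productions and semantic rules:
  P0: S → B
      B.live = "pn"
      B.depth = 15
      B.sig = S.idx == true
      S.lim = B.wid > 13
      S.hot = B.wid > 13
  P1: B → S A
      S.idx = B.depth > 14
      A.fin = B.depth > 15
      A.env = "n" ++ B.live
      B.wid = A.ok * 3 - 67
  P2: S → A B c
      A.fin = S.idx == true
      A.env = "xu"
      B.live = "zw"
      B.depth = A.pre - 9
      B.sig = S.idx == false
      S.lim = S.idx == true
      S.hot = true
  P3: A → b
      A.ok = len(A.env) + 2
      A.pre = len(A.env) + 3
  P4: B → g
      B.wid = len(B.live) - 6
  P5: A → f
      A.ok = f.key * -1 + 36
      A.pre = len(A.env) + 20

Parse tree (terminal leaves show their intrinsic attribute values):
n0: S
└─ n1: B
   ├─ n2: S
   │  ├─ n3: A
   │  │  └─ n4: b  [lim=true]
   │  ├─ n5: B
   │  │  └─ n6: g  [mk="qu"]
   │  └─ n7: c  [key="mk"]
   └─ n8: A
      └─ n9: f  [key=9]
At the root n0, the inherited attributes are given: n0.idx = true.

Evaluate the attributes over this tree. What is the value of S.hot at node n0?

1. n0.idx = true  [given at root]
2. n1.live = "pn"  ["pn"]
3. n1.depth = 15  [15]
4. n1.sig = true  [S.idx == true]
5. n2.idx = true  [B.depth > 14]
6. n3.fin = true  [S.idx == true]
7. n3.env = "xu"  ["xu"]
8. n4.lim = true  [terminal]
9. n3.ok = 4  [len(A.env) + 2]
10. n3.pre = 5  [len(A.env) + 3]
11. n5.live = "zw"  ["zw"]
12. n5.depth = -4  [A.pre - 9]
13. n5.sig = false  [S.idx == false]
14. n6.mk = "qu"  [terminal]
15. n5.wid = -4  [len(B.live) - 6]
16. n7.key = "mk"  [terminal]
17. n2.lim = true  [S.idx == true]
18. n2.hot = true  [true]
19. n8.fin = false  [B.depth > 15]
20. n8.env = "npn"  ["n" ++ B.live]
21. n9.key = 9  [terminal]
22. n8.ok = 27  [f.key * -1 + 36]
23. n8.pre = 23  [len(A.env) + 20]
24. n1.wid = 14  [A.ok * 3 - 67]
25. n0.lim = true  [B.wid > 13]
26. n0.hot = true  [B.wid > 13]

true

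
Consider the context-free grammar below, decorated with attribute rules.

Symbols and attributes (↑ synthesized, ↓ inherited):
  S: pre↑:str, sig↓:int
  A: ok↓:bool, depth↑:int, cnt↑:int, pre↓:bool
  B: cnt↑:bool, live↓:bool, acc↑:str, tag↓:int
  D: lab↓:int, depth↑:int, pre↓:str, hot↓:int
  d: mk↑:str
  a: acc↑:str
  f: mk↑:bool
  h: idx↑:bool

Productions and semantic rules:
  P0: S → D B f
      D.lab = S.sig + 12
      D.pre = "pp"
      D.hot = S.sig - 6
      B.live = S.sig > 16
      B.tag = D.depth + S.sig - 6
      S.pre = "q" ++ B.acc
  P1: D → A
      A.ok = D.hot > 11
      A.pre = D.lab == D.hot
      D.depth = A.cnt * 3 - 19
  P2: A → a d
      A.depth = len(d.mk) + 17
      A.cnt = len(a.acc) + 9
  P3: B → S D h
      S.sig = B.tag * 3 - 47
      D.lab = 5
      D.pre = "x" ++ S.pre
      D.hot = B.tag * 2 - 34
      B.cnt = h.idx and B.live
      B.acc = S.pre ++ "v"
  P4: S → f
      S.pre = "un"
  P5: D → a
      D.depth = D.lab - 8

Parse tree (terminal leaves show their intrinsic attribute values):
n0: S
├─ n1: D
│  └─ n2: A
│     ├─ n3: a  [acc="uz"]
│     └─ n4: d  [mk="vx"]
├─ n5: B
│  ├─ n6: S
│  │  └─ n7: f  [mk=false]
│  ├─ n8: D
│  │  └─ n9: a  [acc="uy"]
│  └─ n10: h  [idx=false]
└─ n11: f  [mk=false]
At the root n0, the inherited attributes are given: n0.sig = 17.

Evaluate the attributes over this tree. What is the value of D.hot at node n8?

16

1. n0.sig = 17  [given at root]
2. n1.lab = 29  [S.sig + 12]
3. n1.pre = "pp"  ["pp"]
4. n1.hot = 11  [S.sig - 6]
5. n2.ok = false  [D.hot > 11]
6. n2.pre = false  [D.lab == D.hot]
7. n3.acc = "uz"  [terminal]
8. n4.mk = "vx"  [terminal]
9. n2.depth = 19  [len(d.mk) + 17]
10. n2.cnt = 11  [len(a.acc) + 9]
11. n1.depth = 14  [A.cnt * 3 - 19]
12. n5.live = true  [S.sig > 16]
13. n5.tag = 25  [D.depth + S.sig - 6]
14. n6.sig = 28  [B.tag * 3 - 47]
15. n7.mk = false  [terminal]
16. n6.pre = "un"  ["un"]
17. n8.lab = 5  [5]
18. n8.pre = "xun"  ["x" ++ S.pre]
19. n8.hot = 16  [B.tag * 2 - 34]
20. n9.acc = "uy"  [terminal]
21. n8.depth = -3  [D.lab - 8]
22. n10.idx = false  [terminal]
23. n5.cnt = false  [h.idx and B.live]
24. n5.acc = "unv"  [S.pre ++ "v"]
25. n11.mk = false  [terminal]
26. n0.pre = "qunv"  ["q" ++ B.acc]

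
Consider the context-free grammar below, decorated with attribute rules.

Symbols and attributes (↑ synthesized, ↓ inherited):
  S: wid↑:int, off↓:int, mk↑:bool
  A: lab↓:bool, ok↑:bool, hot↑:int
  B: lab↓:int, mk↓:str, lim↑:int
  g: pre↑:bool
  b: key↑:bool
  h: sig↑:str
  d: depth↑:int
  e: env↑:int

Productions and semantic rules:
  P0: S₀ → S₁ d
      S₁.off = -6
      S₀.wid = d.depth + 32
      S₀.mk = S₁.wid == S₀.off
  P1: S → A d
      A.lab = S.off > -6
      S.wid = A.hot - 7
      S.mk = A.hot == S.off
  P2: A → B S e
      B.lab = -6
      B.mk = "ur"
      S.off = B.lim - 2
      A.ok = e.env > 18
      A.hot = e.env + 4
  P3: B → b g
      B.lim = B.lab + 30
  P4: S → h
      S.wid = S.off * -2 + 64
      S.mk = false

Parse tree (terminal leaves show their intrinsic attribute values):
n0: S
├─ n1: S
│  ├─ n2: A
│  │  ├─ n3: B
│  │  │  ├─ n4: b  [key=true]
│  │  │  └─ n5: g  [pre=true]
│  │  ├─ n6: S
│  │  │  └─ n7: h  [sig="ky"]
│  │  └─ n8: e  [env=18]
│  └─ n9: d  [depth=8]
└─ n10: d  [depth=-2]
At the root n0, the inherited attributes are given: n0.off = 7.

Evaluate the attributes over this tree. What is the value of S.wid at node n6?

20

1. n0.off = 7  [given at root]
2. n1.off = -6  [-6]
3. n2.lab = false  [S.off > -6]
4. n3.lab = -6  [-6]
5. n3.mk = "ur"  ["ur"]
6. n4.key = true  [terminal]
7. n5.pre = true  [terminal]
8. n3.lim = 24  [B.lab + 30]
9. n6.off = 22  [B.lim - 2]
10. n7.sig = "ky"  [terminal]
11. n6.wid = 20  [S.off * -2 + 64]
12. n6.mk = false  [false]
13. n8.env = 18  [terminal]
14. n2.ok = false  [e.env > 18]
15. n2.hot = 22  [e.env + 4]
16. n9.depth = 8  [terminal]
17. n1.wid = 15  [A.hot - 7]
18. n1.mk = false  [A.hot == S.off]
19. n10.depth = -2  [terminal]
20. n0.wid = 30  [d.depth + 32]
21. n0.mk = false  [S₁.wid == S₀.off]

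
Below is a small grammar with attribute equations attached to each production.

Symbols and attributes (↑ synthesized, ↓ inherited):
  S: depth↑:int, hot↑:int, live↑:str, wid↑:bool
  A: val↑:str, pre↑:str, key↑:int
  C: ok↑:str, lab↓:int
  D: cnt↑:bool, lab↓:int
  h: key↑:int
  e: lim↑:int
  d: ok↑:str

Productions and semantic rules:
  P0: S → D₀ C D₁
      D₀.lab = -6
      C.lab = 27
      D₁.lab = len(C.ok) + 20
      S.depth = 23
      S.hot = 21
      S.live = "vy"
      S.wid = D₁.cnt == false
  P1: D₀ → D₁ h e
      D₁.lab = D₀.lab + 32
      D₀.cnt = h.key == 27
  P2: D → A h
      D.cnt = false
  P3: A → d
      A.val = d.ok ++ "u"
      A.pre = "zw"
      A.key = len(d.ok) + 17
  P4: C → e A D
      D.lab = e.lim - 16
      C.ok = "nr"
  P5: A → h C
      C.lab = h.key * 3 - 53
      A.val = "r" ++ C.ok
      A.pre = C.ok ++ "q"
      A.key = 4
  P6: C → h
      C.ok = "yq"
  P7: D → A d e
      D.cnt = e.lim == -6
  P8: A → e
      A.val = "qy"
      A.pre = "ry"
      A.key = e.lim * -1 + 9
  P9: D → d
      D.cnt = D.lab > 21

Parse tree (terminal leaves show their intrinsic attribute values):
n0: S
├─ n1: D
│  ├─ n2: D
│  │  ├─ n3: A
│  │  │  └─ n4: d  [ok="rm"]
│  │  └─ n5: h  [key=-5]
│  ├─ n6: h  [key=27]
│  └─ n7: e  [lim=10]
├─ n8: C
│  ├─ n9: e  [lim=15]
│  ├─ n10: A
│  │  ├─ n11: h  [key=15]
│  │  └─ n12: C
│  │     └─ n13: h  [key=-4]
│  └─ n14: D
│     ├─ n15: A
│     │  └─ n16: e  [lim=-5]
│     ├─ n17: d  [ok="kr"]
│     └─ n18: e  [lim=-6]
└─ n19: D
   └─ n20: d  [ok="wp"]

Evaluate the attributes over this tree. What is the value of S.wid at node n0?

1. n1.lab = -6  [-6]
2. n2.lab = 26  [D₀.lab + 32]
3. n4.ok = "rm"  [terminal]
4. n3.val = "rmu"  [d.ok ++ "u"]
5. n3.pre = "zw"  ["zw"]
6. n3.key = 19  [len(d.ok) + 17]
7. n5.key = -5  [terminal]
8. n2.cnt = false  [false]
9. n6.key = 27  [terminal]
10. n7.lim = 10  [terminal]
11. n1.cnt = true  [h.key == 27]
12. n8.lab = 27  [27]
13. n9.lim = 15  [terminal]
14. n11.key = 15  [terminal]
15. n12.lab = -8  [h.key * 3 - 53]
16. n13.key = -4  [terminal]
17. n12.ok = "yq"  ["yq"]
18. n10.val = "ryq"  ["r" ++ C.ok]
19. n10.pre = "yqq"  [C.ok ++ "q"]
20. n10.key = 4  [4]
21. n14.lab = -1  [e.lim - 16]
22. n16.lim = -5  [terminal]
23. n15.val = "qy"  ["qy"]
24. n15.pre = "ry"  ["ry"]
25. n15.key = 14  [e.lim * -1 + 9]
26. n17.ok = "kr"  [terminal]
27. n18.lim = -6  [terminal]
28. n14.cnt = true  [e.lim == -6]
29. n8.ok = "nr"  ["nr"]
30. n19.lab = 22  [len(C.ok) + 20]
31. n20.ok = "wp"  [terminal]
32. n19.cnt = true  [D.lab > 21]
33. n0.depth = 23  [23]
34. n0.hot = 21  [21]
35. n0.live = "vy"  ["vy"]
36. n0.wid = false  [D₁.cnt == false]

false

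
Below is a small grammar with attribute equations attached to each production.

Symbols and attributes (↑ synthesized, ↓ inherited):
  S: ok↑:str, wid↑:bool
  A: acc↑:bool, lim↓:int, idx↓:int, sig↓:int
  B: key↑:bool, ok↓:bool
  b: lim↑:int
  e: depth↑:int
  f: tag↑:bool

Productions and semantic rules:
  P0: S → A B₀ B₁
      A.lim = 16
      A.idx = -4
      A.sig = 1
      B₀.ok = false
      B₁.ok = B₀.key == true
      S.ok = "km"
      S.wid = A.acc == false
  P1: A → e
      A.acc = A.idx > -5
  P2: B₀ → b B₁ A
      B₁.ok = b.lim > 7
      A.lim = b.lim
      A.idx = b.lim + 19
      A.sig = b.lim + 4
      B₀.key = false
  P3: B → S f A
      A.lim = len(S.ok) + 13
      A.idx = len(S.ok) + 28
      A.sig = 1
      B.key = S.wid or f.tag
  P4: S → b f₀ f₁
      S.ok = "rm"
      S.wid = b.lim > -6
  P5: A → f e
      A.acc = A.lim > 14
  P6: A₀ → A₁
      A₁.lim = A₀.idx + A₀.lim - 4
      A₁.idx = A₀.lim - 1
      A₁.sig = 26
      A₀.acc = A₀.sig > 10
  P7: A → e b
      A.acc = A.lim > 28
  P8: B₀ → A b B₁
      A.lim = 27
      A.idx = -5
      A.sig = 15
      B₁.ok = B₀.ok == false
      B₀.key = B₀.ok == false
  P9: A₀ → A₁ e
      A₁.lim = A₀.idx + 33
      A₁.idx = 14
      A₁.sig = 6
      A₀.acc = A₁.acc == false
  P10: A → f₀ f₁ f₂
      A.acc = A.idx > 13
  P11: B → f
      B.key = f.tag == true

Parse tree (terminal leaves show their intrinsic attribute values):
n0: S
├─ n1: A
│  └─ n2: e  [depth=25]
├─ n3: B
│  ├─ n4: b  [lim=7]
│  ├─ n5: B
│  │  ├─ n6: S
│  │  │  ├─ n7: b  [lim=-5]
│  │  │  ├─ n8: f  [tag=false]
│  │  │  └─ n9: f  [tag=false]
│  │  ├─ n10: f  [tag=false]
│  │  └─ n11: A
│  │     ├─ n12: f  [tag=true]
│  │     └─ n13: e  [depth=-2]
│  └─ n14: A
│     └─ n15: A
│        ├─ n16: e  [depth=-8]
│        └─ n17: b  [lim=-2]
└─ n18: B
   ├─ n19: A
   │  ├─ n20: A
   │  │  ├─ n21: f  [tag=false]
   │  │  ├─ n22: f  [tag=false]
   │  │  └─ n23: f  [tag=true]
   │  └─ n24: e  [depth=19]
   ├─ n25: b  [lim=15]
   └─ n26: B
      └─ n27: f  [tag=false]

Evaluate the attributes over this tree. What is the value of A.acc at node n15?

1. n1.lim = 16  [16]
2. n1.idx = -4  [-4]
3. n1.sig = 1  [1]
4. n2.depth = 25  [terminal]
5. n1.acc = true  [A.idx > -5]
6. n3.ok = false  [false]
7. n4.lim = 7  [terminal]
8. n5.ok = false  [b.lim > 7]
9. n7.lim = -5  [terminal]
10. n8.tag = false  [terminal]
11. n9.tag = false  [terminal]
12. n6.ok = "rm"  ["rm"]
13. n6.wid = true  [b.lim > -6]
14. n10.tag = false  [terminal]
15. n11.lim = 15  [len(S.ok) + 13]
16. n11.idx = 30  [len(S.ok) + 28]
17. n11.sig = 1  [1]
18. n12.tag = true  [terminal]
19. n13.depth = -2  [terminal]
20. n11.acc = true  [A.lim > 14]
21. n5.key = true  [S.wid or f.tag]
22. n14.lim = 7  [b.lim]
23. n14.idx = 26  [b.lim + 19]
24. n14.sig = 11  [b.lim + 4]
25. n15.lim = 29  [A₀.idx + A₀.lim - 4]
26. n15.idx = 6  [A₀.lim - 1]
27. n15.sig = 26  [26]
28. n16.depth = -8  [terminal]
29. n17.lim = -2  [terminal]
30. n15.acc = true  [A.lim > 28]
31. n14.acc = true  [A₀.sig > 10]
32. n3.key = false  [false]
33. n18.ok = false  [B₀.key == true]
34. n19.lim = 27  [27]
35. n19.idx = -5  [-5]
36. n19.sig = 15  [15]
37. n20.lim = 28  [A₀.idx + 33]
38. n20.idx = 14  [14]
39. n20.sig = 6  [6]
40. n21.tag = false  [terminal]
41. n22.tag = false  [terminal]
42. n23.tag = true  [terminal]
43. n20.acc = true  [A.idx > 13]
44. n24.depth = 19  [terminal]
45. n19.acc = false  [A₁.acc == false]
46. n25.lim = 15  [terminal]
47. n26.ok = true  [B₀.ok == false]
48. n27.tag = false  [terminal]
49. n26.key = false  [f.tag == true]
50. n18.key = true  [B₀.ok == false]
51. n0.ok = "km"  ["km"]
52. n0.wid = false  [A.acc == false]

true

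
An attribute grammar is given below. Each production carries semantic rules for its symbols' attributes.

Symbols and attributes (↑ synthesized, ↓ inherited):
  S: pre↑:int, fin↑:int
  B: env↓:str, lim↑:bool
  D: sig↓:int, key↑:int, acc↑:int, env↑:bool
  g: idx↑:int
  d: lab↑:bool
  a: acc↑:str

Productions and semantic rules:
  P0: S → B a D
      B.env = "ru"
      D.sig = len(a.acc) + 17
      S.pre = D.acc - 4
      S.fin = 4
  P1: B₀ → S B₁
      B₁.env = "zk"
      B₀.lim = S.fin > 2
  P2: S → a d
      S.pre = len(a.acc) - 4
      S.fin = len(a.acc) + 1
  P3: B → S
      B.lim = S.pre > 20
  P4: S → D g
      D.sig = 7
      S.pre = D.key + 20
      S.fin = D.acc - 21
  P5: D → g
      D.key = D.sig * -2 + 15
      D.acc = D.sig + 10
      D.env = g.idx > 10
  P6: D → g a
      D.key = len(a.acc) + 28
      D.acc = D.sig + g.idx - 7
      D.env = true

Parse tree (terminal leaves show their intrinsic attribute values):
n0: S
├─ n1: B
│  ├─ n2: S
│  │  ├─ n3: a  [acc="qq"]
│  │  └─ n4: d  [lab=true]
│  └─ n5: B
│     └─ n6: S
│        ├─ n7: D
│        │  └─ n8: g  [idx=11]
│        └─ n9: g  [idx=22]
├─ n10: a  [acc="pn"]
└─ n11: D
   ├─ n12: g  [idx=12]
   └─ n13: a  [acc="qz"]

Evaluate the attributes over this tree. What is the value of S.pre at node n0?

20

1. n1.env = "ru"  ["ru"]
2. n3.acc = "qq"  [terminal]
3. n4.lab = true  [terminal]
4. n2.pre = -2  [len(a.acc) - 4]
5. n2.fin = 3  [len(a.acc) + 1]
6. n5.env = "zk"  ["zk"]
7. n7.sig = 7  [7]
8. n8.idx = 11  [terminal]
9. n7.key = 1  [D.sig * -2 + 15]
10. n7.acc = 17  [D.sig + 10]
11. n7.env = true  [g.idx > 10]
12. n9.idx = 22  [terminal]
13. n6.pre = 21  [D.key + 20]
14. n6.fin = -4  [D.acc - 21]
15. n5.lim = true  [S.pre > 20]
16. n1.lim = true  [S.fin > 2]
17. n10.acc = "pn"  [terminal]
18. n11.sig = 19  [len(a.acc) + 17]
19. n12.idx = 12  [terminal]
20. n13.acc = "qz"  [terminal]
21. n11.key = 30  [len(a.acc) + 28]
22. n11.acc = 24  [D.sig + g.idx - 7]
23. n11.env = true  [true]
24. n0.pre = 20  [D.acc - 4]
25. n0.fin = 4  [4]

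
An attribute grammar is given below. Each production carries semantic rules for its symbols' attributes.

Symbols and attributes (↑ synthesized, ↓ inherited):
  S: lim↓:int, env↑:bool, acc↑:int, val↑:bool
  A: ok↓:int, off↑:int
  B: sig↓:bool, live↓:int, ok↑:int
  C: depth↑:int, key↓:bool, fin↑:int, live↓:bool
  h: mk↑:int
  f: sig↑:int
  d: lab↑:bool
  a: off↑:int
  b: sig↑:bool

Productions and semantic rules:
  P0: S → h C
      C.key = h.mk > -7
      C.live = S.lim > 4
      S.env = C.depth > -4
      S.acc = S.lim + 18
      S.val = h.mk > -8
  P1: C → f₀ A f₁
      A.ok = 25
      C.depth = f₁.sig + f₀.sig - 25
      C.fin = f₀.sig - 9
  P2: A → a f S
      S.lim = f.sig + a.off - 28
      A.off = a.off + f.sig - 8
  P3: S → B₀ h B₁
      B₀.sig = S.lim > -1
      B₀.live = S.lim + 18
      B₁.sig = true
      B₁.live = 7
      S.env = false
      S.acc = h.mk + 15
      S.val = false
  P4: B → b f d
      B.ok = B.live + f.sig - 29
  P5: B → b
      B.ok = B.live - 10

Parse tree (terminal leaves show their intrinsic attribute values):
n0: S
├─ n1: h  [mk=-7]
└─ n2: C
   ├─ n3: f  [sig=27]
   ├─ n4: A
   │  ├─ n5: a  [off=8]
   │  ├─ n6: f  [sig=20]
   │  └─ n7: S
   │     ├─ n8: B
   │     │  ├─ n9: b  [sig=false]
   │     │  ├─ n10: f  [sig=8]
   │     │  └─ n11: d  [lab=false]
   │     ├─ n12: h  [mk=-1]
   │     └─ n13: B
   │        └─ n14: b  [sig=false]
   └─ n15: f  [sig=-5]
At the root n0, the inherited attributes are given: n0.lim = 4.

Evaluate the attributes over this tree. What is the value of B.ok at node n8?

-3

1. n0.lim = 4  [given at root]
2. n1.mk = -7  [terminal]
3. n2.key = false  [h.mk > -7]
4. n2.live = false  [S.lim > 4]
5. n3.sig = 27  [terminal]
6. n4.ok = 25  [25]
7. n5.off = 8  [terminal]
8. n6.sig = 20  [terminal]
9. n7.lim = 0  [f.sig + a.off - 28]
10. n8.sig = true  [S.lim > -1]
11. n8.live = 18  [S.lim + 18]
12. n9.sig = false  [terminal]
13. n10.sig = 8  [terminal]
14. n11.lab = false  [terminal]
15. n8.ok = -3  [B.live + f.sig - 29]
16. n12.mk = -1  [terminal]
17. n13.sig = true  [true]
18. n13.live = 7  [7]
19. n14.sig = false  [terminal]
20. n13.ok = -3  [B.live - 10]
21. n7.env = false  [false]
22. n7.acc = 14  [h.mk + 15]
23. n7.val = false  [false]
24. n4.off = 20  [a.off + f.sig - 8]
25. n15.sig = -5  [terminal]
26. n2.depth = -3  [f₁.sig + f₀.sig - 25]
27. n2.fin = 18  [f₀.sig - 9]
28. n0.env = true  [C.depth > -4]
29. n0.acc = 22  [S.lim + 18]
30. n0.val = true  [h.mk > -8]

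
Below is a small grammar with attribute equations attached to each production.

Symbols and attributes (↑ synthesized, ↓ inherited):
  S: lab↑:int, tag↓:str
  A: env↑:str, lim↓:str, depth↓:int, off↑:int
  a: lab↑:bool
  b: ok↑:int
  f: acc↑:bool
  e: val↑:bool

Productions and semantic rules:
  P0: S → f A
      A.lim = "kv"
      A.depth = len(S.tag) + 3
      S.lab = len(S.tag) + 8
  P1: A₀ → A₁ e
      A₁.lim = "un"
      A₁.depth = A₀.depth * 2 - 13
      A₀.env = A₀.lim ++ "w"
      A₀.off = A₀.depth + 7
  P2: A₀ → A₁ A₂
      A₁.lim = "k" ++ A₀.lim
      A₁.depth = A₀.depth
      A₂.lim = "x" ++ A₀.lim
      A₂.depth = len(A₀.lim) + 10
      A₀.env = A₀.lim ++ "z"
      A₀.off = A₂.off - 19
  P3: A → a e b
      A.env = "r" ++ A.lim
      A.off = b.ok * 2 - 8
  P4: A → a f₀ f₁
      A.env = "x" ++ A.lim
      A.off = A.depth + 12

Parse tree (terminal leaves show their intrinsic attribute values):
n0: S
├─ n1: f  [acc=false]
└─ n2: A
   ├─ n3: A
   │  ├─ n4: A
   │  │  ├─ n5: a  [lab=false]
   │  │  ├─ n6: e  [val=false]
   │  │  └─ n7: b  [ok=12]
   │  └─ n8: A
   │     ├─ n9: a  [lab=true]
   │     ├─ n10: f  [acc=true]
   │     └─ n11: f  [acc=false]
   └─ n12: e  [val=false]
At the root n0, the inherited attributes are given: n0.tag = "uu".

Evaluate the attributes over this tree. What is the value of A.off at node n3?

1. n0.tag = "uu"  [given at root]
2. n1.acc = false  [terminal]
3. n2.lim = "kv"  ["kv"]
4. n2.depth = 5  [len(S.tag) + 3]
5. n3.lim = "un"  ["un"]
6. n3.depth = -3  [A₀.depth * 2 - 13]
7. n4.lim = "kun"  ["k" ++ A₀.lim]
8. n4.depth = -3  [A₀.depth]
9. n5.lab = false  [terminal]
10. n6.val = false  [terminal]
11. n7.ok = 12  [terminal]
12. n4.env = "rkun"  ["r" ++ A.lim]
13. n4.off = 16  [b.ok * 2 - 8]
14. n8.lim = "xun"  ["x" ++ A₀.lim]
15. n8.depth = 12  [len(A₀.lim) + 10]
16. n9.lab = true  [terminal]
17. n10.acc = true  [terminal]
18. n11.acc = false  [terminal]
19. n8.env = "xxun"  ["x" ++ A.lim]
20. n8.off = 24  [A.depth + 12]
21. n3.env = "unz"  [A₀.lim ++ "z"]
22. n3.off = 5  [A₂.off - 19]
23. n12.val = false  [terminal]
24. n2.env = "kvw"  [A₀.lim ++ "w"]
25. n2.off = 12  [A₀.depth + 7]
26. n0.lab = 10  [len(S.tag) + 8]

5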